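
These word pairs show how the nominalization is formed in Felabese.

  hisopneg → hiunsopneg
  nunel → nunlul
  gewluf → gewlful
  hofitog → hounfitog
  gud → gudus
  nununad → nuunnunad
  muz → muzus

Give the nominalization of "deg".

gud and nununad both end in -d yet inflect differently (gudus, nuunnunad), so the final letter is not what conditions the rule; the number of vowels is.
"deg" has 1 vowel. The stems with 1 vowel (muz → muzus, gud → gudus) add -us.
The other patterns: stems with 2 vowels delete the last vowel and add -ul; stems with 3 vowels insert -un- after the first vowel.
So deg → degus.

degus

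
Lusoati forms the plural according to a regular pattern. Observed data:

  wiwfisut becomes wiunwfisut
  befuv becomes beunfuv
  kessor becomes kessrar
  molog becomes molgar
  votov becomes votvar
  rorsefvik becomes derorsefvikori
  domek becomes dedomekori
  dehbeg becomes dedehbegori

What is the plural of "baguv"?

baunguv

befuv and votov both end in -v yet inflect differently (beunfuv, votvar), so the final letter is not what conditions the rule; the last vowel is.
"baguv" has last vowel 'u'. The stems whose last vowel is 'u' (wiwfisut → wiunwfisut, befuv → beunfuv) insert -un- after the first vowel.
The other patterns: stems whose last vowel is 'o' delete the last vowel and add -ar; stems whose last vowel is 'e' or 'i' add de- … -ori around the stem.
So baguv → baunguv.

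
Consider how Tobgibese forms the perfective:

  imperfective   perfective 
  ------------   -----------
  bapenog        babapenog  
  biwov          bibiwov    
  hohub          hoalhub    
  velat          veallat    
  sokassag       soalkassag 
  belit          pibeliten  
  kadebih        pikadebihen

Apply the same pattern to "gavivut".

bapenog and sokassag both end in -g yet inflect differently (babapenog, soalkassag), so the final letter is not what conditions the rule; the last vowel is.
"gavivut" has last vowel 'u'. The one such stem in the data (hohub → hoalhub) inserts -al- after the first vowel (as do velat, sokassag), so the same rule applies.
The other patterns: stems whose last vowel is 'o' repeat the first consonant+vowel as a prefix; stems whose last vowel is 'i' add pi- … -en around the stem.
So gavivut → gaalvivut.

gaalvivut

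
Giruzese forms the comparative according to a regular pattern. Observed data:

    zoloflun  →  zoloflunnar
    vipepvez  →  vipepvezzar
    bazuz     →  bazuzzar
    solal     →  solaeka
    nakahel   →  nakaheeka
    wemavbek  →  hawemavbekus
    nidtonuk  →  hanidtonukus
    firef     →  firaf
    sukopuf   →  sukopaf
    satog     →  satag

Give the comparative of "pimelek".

vipepvez and nakahel both have last vowel 'e' yet inflect differently (vipepvezzar, nakaheeka), so the last vowel is not what conditions the rule; the final letter is.
"pimelek" ends in -k. The stems ending in -k (wemavbek → hawemavbekus, nidtonuk → hanidtonukus) add ha- … -us around the stem.
The other patterns: stems ending in -n or -z double the final consonant and add -ar; stems ending in -l drop the final letter and add -eka; stems ending in -f or -g change the last vowel to 'a'.
So pimelek → hapimelekus.

hapimelekus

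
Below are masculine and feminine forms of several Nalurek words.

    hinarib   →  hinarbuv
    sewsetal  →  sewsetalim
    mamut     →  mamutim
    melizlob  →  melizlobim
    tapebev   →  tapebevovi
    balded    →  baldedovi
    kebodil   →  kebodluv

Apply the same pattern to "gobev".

kebodil and sewsetal both end in -l yet inflect differently (kebodluv, sewsetalim), so the final letter is not what conditions the rule; the last vowel is.
"gobev" has last vowel 'e'. The stems whose last vowel is 'e' (balded → baldedovi, tapebev → tapebevovi) add -ovi.
The other patterns: stems whose last vowel is 'i' delete the last vowel and add -uv; stems whose last vowel is 'a', 'o' or 'u' add -im.
So gobev → gobevovi.

gobevovi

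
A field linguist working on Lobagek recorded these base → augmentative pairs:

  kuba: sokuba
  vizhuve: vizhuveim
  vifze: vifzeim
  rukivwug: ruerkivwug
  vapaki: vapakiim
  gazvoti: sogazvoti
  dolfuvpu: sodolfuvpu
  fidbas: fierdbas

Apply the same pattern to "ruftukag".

vapaki and gazvoti both end in -i yet inflect differently (vapakiim, sogazvoti), so the final letter is not what conditions the rule; the first letter is.
"ruftukag" begins with r-. The one such stem in the data (rukivwug → ruerkivwug) inserts -er- after the first vowel (as does fidbas), so the same rule applies.
The other patterns: stems beginning with v- add -im; stems beginning with d-, g- or k- add the prefix so-.
So ruftukag → ruerftukag.

ruerftukag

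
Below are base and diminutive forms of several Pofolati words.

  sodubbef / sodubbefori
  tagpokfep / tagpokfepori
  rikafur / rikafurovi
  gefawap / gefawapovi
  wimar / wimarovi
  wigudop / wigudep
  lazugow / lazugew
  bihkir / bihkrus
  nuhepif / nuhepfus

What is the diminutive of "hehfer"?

hehferori

tagpokfep and gefawap both end in -p yet inflect differently (tagpokfepori, gefawapovi), so the final letter is not what conditions the rule; the last vowel is.
"hehfer" has last vowel 'e'. The stems whose last vowel is 'e' (sodubbef → sodubbefori, tagpokfep → tagpokfepori) add -ori.
So hehfer → hehferori.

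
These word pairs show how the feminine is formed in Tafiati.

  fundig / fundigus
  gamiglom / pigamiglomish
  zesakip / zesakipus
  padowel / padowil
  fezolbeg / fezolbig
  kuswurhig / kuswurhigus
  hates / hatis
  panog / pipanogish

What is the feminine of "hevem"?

hevim

kuswurhig and panog both end in -g yet inflect differently (kuswurhigus, pipanogish), so the final letter is not what conditions the rule; the last vowel is.
"hevem" has last vowel 'e'. The stems whose last vowel is 'e' (padowel → padowil, hates → hatis, fezolbeg → fezolbig) change the last vowel to 'i'.
So hevem → hevim.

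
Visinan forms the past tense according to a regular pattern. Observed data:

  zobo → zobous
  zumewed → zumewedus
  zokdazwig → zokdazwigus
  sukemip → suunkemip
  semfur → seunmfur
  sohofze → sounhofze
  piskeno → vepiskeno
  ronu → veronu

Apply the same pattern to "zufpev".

zufpevus

zobo and piskeno both end in -o yet inflect differently (zobous, vepiskeno), so the final letter is not what conditions the rule; the first letter is.
"zufpev" begins with z-. The stems beginning with z- (zobo → zobous, zumewed → zumewedus, zokdazwig → zokdazwigus) add -us.
So zufpev → zufpevus.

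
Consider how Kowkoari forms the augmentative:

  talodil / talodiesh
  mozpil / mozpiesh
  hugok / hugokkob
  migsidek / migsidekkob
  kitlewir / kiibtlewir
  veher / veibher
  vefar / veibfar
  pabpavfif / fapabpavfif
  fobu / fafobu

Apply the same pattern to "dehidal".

talodil and kitlewir both have last vowel 'i' yet inflect differently (talodiesh, kiibtlewir), so the last vowel is not what conditions the rule; the final letter is.
"dehidal" ends in -l. The stems ending in -l (talodil → talodiesh, mozpil → mozpiesh) drop the final letter and add -esh.
So dehidal → dehidaesh.

dehidaesh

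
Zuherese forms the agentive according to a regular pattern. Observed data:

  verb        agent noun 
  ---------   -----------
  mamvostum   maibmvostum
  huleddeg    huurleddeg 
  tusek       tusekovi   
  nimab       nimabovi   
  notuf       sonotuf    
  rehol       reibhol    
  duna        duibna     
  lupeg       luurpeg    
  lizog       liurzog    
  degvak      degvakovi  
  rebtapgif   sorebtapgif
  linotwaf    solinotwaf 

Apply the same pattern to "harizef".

soharizef

degvak and linotwaf both have last vowel 'a' yet inflect differently (degvakovi, solinotwaf), so the last vowel is not what conditions the rule; the final letter is.
"harizef" ends in -f. The stems ending in -f (rebtapgif → sorebtapgif, linotwaf → solinotwaf, notuf → sonotuf) add the prefix so-.
The other patterns: stems ending in -b or -k add -ovi; stems ending in -g insert -ur- after the first vowel; stems ending in -a, -l or -m insert -ib- after the first vowel.
So harizef → soharizef.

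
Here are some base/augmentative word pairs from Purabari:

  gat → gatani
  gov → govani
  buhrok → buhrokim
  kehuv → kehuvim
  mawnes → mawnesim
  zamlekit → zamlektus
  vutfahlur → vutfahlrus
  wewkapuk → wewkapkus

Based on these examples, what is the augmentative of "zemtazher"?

zemtazhrus

gov and kehuv both end in -v yet inflect differently (govani, kehuvim), so the final letter is not what conditions the rule; the number of vowels is.
"zemtazher" has 3 vowels. The stems with 3 vowels (zamlekit → zamlektus, vutfahlur → vutfahlrus, wewkapuk → wewkapkus) delete the last vowel and add -us.
The other patterns: stems with 1 vowel add -ani; stems with 2 vowels add -im.
So zemtazher → zemtazhrus.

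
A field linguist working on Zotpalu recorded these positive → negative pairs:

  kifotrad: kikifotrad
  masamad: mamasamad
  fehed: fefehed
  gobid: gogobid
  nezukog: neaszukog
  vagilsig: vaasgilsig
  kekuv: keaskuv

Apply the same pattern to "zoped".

gobid and vagilsig both have last vowel 'i' yet inflect differently (gogobid, vaasgilsig), so the last vowel is not what conditions the rule; the final letter is.
"zoped" ends in -d. The stems ending in -d (kifotrad → kikifotrad, masamad → mamasamad, fehed → fefehed) repeat the first consonant+vowel as a prefix.
So zoped → zozoped.

zozoped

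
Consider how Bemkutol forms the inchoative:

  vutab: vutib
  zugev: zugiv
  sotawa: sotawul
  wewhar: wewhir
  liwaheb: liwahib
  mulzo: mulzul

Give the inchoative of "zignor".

vutab and sotawa both have last vowel 'a' yet inflect differently (vutib, sotawul), so the last vowel is not what conditions the rule; whether the stem ends in a vowel or a consonant is.
"zignor" ends in a consonant. The stems ending in a consonant (liwaheb → liwahib, vutab → vutib, zugev → zugiv) change the last vowel to 'i'.
So zignor → zignir.

zignir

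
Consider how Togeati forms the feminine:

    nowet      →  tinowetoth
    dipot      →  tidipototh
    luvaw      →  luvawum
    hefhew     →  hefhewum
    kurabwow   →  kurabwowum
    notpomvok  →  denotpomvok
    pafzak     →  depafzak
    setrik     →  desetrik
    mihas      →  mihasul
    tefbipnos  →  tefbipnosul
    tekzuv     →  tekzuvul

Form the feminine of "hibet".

nowet and hefhew both have last vowel 'e' yet inflect differently (tinowetoth, hefhewum), so the last vowel is not what conditions the rule; the final letter is.
"hibet" ends in -t. The stems ending in -t (nowet → tinowetoth, dipot → tidipototh) add ti- … -oth around the stem.
The other patterns: stems ending in -w add -um; stems ending in -k add the prefix de-; stems ending in -s or -v add -ul.
So hibet → tihibetoth.

tihibetoth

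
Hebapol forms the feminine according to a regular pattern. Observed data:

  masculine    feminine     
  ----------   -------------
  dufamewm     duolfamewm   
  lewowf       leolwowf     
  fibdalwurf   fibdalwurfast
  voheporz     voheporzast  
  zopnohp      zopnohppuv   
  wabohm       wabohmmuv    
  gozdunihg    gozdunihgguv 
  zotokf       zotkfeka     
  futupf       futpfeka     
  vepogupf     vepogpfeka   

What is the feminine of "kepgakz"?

lewowf and fibdalwurf both end in -f yet inflect differently (leolwowf, fibdalwurfast), so the final letter is not what conditions the rule; the second-to-last letter is.
"kepgakz" has second-to-last letter 'k'. The one such stem in the data (zotokf → zotkfeka) deletes the last vowel and adds -eka (as do futupf, vepogupf), so the same rule applies.
The other patterns: stems whose second-to-last letter is 'w' insert -ol- after the first vowel; stems whose second-to-last letter is 'r' add -ast; stems whose second-to-last letter is 'h' double the final consonant and add -uv.
So kepgakz → kepgkzeka.

kepgkzeka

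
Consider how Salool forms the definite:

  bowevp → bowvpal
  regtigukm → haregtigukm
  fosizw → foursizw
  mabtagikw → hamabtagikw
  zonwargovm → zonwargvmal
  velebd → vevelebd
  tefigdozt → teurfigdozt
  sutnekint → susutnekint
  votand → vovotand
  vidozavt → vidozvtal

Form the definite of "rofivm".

rofvmal

"rofivm" has second-to-last letter 'v'. The stems whose second-to-last letter is 'v' (bowevp → bowvpal, zonwargovm → zonwargvmal, vidozavt → vidozvtal) delete the last vowel and add -al.
The other patterns: stems whose second-to-last letter is 'k' add the prefix ha-; stems whose second-to-last letter is 'z' insert -ur- after the first vowel; stems whose second-to-last letter is 'b' or 'n' repeat the first consonant+vowel as a prefix.
So rofivm → rofvmal.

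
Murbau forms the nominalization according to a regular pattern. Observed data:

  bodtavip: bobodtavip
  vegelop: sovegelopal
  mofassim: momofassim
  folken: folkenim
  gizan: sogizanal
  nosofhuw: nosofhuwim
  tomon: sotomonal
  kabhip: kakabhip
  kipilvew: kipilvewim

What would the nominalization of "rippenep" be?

rippenepim

vegelop and bodtavip both end in -p yet inflect differently (sovegelopal, bobodtavip), so the final letter is not what conditions the rule; the last vowel is.
"rippenep" has last vowel 'e'. The stems whose last vowel is 'e' (kipilvew → kipilvewim, folken → folkenim) add -im.
So rippenep → rippenepim.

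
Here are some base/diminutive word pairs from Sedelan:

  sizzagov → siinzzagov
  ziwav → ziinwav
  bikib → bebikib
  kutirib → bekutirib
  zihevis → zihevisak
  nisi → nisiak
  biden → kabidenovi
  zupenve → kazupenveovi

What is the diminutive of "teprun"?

bikib and zihevis both have last vowel 'i' yet inflect differently (bebikib, zihevisak), so the last vowel is not what conditions the rule; the final letter is.
"teprun" ends in -n. The one such stem in the data (biden → kabidenovi) adds ka- … -ovi around the stem, so the same rule applies.
So teprun → kateprunovi.

kateprunovi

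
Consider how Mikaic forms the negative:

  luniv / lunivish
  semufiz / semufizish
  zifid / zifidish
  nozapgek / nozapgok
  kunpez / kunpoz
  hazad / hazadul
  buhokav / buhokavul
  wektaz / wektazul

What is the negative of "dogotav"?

dogotavul

semufiz and kunpez both end in -z yet inflect differently (semufizish, kunpoz), so the final letter is not what conditions the rule; the last vowel is.
"dogotav" has last vowel 'a'. The stems whose last vowel is 'a' (hazad → hazadul, buhokav → buhokavul, wektaz → wektazul) add -ul.
The other patterns: stems whose last vowel is 'i' add -ish; stems whose last vowel is 'e' change the last vowel to 'o'.
So dogotav → dogotavul.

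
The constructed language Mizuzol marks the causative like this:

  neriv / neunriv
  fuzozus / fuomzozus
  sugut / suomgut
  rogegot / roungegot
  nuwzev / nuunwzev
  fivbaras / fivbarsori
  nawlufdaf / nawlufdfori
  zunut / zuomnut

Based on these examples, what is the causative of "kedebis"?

keundebis

"kedebis" has last vowel 'i'. The one such stem in the data (neriv → neunriv) inserts -un- after the first vowel (as do nuwzev, rogegot), so the same rule applies.
So kedebis → keundebis.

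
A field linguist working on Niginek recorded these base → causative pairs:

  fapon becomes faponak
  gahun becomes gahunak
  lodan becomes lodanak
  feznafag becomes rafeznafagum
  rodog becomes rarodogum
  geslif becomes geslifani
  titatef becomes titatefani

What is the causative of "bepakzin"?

bepakzinak

lodan and feznafag both have last vowel 'a' yet inflect differently (lodanak, rafeznafagum), so the last vowel is not what conditions the rule; the final letter is.
"bepakzin" ends in -n. The stems ending in -n (fapon → faponak, gahun → gahunak, lodan → lodanak) add -ak.
The other patterns: stems ending in -g add ra- … -um around the stem; stems ending in -f add -ani.
So bepakzin → bepakzinak.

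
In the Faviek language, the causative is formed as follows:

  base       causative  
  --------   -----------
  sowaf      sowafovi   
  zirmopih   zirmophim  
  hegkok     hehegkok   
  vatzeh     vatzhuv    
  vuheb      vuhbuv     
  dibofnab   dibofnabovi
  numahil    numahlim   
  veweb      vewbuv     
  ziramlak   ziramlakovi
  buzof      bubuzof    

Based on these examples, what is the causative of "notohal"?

zirmopih and vatzeh both end in -h yet inflect differently (zirmophim, vatzhuv), so the final letter is not what conditions the rule; the last vowel is.
"notohal" has last vowel 'a'. The stems whose last vowel is 'a' (sowaf → sowafovi, dibofnab → dibofnabovi, ziramlak → ziramlakovi) add -ovi.
So notohal → notohalovi.

notohalovi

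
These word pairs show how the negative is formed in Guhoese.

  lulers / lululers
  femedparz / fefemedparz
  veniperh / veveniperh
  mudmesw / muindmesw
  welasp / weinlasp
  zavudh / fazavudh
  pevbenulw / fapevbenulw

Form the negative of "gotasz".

veniperh and zavudh both end in -h yet inflect differently (veveniperh, fazavudh), so the final letter is not what conditions the rule; the second-to-last letter is.
"gotasz" has second-to-last letter 's'. The stems whose second-to-last letter is 's' (mudmesw → muindmesw, welasp → weinlasp) insert -in- after the first vowel.
So gotasz → gointasz.

gointasz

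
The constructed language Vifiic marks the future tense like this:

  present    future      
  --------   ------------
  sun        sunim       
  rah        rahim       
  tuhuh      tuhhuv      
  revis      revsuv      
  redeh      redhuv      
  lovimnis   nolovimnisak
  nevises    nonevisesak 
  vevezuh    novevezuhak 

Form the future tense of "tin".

tinim

rah and tuhuh both end in -h yet inflect differently (rahim, tuhhuv), so the final letter is not what conditions the rule; the number of vowels is.
"tin" has 1 vowel. The stems with 1 vowel (sun → sunim, rah → rahim) add -im.
The other patterns: stems with 2 vowels delete the last vowel and add -uv; stems with 3 vowels add no- … -ak around the stem.
So tin → tinim.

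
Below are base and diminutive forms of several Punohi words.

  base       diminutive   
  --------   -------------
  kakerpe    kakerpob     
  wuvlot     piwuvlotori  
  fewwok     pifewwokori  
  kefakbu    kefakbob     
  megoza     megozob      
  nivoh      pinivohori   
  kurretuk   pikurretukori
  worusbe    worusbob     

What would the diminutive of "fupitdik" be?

kefakbu and kurretuk both have last vowel 'u' yet inflect differently (kefakbob, pikurretukori), so the last vowel is not what conditions the rule; whether the stem ends in a vowel or a consonant is.
"fupitdik" ends in a consonant. The stems ending in a consonant (fewwok → pifewwokori, kurretuk → pikurretukori, wuvlot → piwuvlotori) add pi- … -ori around the stem.
So fupitdik → pifupitdikori.

pifupitdikori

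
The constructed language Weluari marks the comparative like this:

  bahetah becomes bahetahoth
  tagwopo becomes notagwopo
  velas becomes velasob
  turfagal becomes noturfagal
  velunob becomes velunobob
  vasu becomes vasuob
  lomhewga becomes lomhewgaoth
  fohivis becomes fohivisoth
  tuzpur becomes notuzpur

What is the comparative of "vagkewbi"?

"vagkewbi" begins with v-. The stems beginning with v- (velunob → velunobob, vasu → vasuob, velas → velasob) add -ob.
The other patterns: stems beginning with t- add the prefix no-; stems beginning with b-, f- or l- add -oth.
So vagkewbi → vagkewbiob.

vagkewbiob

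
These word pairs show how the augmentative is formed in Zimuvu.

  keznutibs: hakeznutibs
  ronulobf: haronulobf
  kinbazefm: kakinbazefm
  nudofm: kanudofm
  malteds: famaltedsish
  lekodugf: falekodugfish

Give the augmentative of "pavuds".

fapavudsish

"pavuds" has second-to-last letter 'd'. The one such stem in the data (malteds → famaltedsish) adds fa- … -ish around the stem, so the same rule applies.
The other patterns: stems whose second-to-last letter is 'b' add the prefix ha-; stems whose second-to-last letter is 'f' add the prefix ka-.
So pavuds → fapavudsish.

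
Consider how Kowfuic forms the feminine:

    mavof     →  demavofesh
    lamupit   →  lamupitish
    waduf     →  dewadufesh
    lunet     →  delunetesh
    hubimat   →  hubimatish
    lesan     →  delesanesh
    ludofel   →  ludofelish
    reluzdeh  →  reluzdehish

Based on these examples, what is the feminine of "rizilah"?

rizilahish

lamupit and lunet both end in -t yet inflect differently (lamupitish, delunetesh), so the final letter is not what conditions the rule; the number of vowels is.
"rizilah" has 3 vowels. The stems with 3 vowels (lamupit → lamupitish, reluzdeh → reluzdehish, ludofel → ludofelish) add -ish.
The other pattern: stems with 2 vowels add de- … -esh around the stem.
So rizilah → rizilahish.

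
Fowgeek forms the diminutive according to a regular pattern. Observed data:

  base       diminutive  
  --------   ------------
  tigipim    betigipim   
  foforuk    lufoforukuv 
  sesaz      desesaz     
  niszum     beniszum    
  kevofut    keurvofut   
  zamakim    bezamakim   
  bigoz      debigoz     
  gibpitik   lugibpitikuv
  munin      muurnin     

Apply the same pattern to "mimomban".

munin and tigipim both have last vowel 'i' yet inflect differently (muurnin, betigipim), so the last vowel is not what conditions the rule; the final letter is.
"mimomban" ends in -n. The one such stem in the data (munin → muurnin) inserts -ur- after the first vowel (as does kevofut), so the same rule applies.
So mimomban → miurmomban.

miurmomban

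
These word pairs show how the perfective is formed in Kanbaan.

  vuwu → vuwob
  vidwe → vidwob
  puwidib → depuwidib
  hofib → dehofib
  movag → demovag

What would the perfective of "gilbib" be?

vuwu and hofib both have 2 vowels yet inflect differently (vuwob, dehofib), so the number of vowels is not what conditions the rule; whether the stem ends in a vowel or a consonant is.
"gilbib" ends in a consonant. The stems ending in a consonant (puwidib → depuwidib, hofib → dehofib, movag → demovag) add the prefix de-.
The other pattern: stems ending in a vowel drop the final letter and add -ob.
So gilbib → degilbib.

degilbib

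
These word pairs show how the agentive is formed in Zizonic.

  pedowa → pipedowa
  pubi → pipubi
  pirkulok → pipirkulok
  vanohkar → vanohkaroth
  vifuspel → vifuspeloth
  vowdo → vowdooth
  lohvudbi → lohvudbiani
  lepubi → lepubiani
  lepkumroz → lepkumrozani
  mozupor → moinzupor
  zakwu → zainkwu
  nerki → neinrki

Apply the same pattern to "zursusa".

zuinrsusa

pubi and lohvudbi both end in -i yet inflect differently (pipubi, lohvudbiani), so the final letter is not what conditions the rule; the first letter is.
"zursusa" begins with z-. The one such stem in the data (zakwu → zainkwu) inserts -in- after the first vowel (as do mozupor, nerki), so the same rule applies.
The other patterns: stems beginning with p- add the prefix pi-; stems beginning with v- add -oth; stems beginning with l- add -ani.
So zursusa → zuinrsusa.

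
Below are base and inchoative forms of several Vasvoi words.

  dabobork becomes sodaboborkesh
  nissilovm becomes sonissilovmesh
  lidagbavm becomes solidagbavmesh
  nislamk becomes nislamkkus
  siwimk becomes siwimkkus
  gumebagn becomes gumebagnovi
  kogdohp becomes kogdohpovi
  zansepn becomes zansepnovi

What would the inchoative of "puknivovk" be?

dabobork and nislamk both end in -k yet inflect differently (sodaboborkesh, nislamkkus), so the final letter is not what conditions the rule; the second-to-last letter is.
"puknivovk" has second-to-last letter 'v'. The stems whose second-to-last letter is 'v' (nissilovm → sonissilovmesh, lidagbavm → solidagbavmesh) add so- … -esh around the stem.
The other patterns: stems whose second-to-last letter is 'm' double the final consonant and add -us; stems whose second-to-last letter is 'g', 'h' or 'p' add -ovi.
So puknivovk → sopuknivovkesh.

sopuknivovkesh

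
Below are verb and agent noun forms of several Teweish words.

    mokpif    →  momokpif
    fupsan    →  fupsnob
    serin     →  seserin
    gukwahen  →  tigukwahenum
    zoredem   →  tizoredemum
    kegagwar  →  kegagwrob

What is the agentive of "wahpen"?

gukwahen and serin both end in -n yet inflect differently (tigukwahenum, seserin), so the final letter is not what conditions the rule; the last vowel is.
"wahpen" has last vowel 'e'. The stems whose last vowel is 'e' (zoredem → tizoredemum, gukwahen → tigukwahenum) add ti- … -um around the stem.
So wahpen → tiwahpenum.

tiwahpenum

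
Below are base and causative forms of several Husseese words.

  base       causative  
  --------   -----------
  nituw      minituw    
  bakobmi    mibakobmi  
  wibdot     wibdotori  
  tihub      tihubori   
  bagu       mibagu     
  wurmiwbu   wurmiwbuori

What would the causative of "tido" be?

wurmiwbu and bagu both end in -u yet inflect differently (wurmiwbuori, mibagu), so the final letter is not what conditions the rule; the first letter is.
"tido" begins with t-. The one such stem in the data (tihub → tihubori) adds -ori, so the same rule applies.
The other pattern: stems beginning with b- or n- add the prefix mi-.
So tido → tidoori.

tidoori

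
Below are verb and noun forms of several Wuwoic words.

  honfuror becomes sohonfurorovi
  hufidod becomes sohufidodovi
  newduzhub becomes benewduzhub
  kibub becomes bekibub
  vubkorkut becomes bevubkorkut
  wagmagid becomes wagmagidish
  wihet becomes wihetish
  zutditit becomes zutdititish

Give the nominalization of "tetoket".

tetoketish

hufidod and wagmagid both end in -d yet inflect differently (sohufidodovi, wagmagidish), so the final letter is not what conditions the rule; the last vowel is.
"tetoket" has last vowel 'e'. The one such stem in the data (wihet → wihetish) adds -ish, so the same rule applies.
So tetoket → tetoketish.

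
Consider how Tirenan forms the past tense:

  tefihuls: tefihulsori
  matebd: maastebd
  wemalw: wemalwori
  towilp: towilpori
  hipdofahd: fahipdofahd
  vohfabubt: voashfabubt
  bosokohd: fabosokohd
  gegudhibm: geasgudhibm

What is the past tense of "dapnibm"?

matebd and bosokohd both end in -d yet inflect differently (maastebd, fabosokohd), so the final letter is not what conditions the rule; the second-to-last letter is.
"dapnibm" has second-to-last letter 'b'. The stems whose second-to-last letter is 'b' (matebd → maastebd, gegudhibm → geasgudhibm, vohfabubt → voashfabubt) insert -as- after the first vowel.
So dapnibm → daaspnibm.

daaspnibm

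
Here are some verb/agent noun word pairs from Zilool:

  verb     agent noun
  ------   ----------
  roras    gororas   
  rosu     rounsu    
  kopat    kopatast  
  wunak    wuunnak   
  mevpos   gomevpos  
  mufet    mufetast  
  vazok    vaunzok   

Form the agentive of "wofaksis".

gowofaksis

"wofaksis" ends in -s. The stems ending in -s (roras → gororas, mevpos → gomevpos) add the prefix go-.
The other patterns: stems ending in -t add -ast; stems ending in -k or -u insert -un- after the first vowel.
So wofaksis → gowofaksis.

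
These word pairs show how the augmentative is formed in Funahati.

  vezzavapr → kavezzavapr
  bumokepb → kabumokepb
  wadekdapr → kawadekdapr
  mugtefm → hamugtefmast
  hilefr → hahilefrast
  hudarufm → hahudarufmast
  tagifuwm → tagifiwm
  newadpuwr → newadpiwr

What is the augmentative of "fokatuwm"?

vezzavapr and hilefr both end in -r yet inflect differently (kavezzavapr, hahilefrast), so the final letter is not what conditions the rule; the second-to-last letter is.
"fokatuwm" has second-to-last letter 'w'. The stems whose second-to-last letter is 'w' (tagifuwm → tagifiwm, newadpuwr → newadpiwr) change the last vowel to 'i'.
So fokatuwm → fokatiwm.

fokatiwm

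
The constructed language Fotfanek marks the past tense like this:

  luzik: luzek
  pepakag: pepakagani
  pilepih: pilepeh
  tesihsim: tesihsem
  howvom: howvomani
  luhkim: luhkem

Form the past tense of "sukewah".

sukewahani

tesihsim and howvom both end in -m yet inflect differently (tesihsem, howvomani), so the final letter is not what conditions the rule; the last vowel is.
"sukewah" has last vowel 'a'. The one such stem in the data (pepakag → pepakagani) adds -ani, so the same rule applies.
The other pattern: stems whose last vowel is 'i' change the last vowel to 'e'.
So sukewah → sukewahani.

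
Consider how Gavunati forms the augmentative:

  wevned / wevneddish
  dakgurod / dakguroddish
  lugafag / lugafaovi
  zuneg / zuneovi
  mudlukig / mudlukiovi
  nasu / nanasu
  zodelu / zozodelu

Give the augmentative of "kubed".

kubeddish

wevned and zuneg both have last vowel 'e' yet inflect differently (wevneddish, zuneovi), so the last vowel is not what conditions the rule; the final letter is.
"kubed" ends in -d. The stems ending in -d (wevned → wevneddish, dakgurod → dakguroddish) double the final consonant and add -ish.
The other patterns: stems ending in -g drop the final letter and add -ovi; stems ending in -u repeat the first consonant+vowel as a prefix.
So kubed → kubeddish.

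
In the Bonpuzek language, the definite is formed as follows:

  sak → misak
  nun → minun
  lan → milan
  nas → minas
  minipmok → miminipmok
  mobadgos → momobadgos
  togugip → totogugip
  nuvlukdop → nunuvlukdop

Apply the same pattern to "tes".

nas and mobadgos both end in -s yet inflect differently (minas, momobadgos), so the final letter is not what conditions the rule; the number of vowels is.
"tes" has 1 vowel. The stems with 1 vowel (sak → misak, nun → minun, lan → milan) add the prefix mi-.
So tes → mites.

mites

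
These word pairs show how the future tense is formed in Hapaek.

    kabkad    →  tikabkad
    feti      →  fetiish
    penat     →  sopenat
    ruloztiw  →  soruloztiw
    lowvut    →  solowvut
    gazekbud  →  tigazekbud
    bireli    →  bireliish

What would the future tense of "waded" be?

gazekbud and lowvut both have last vowel 'u' yet inflect differently (tigazekbud, solowvut), so the last vowel is not what conditions the rule; the final letter is.
"waded" ends in -d. The stems ending in -d (gazekbud → tigazekbud, kabkad → tikabkad) add the prefix ti-.
The other patterns: stems ending in -i add -ish; stems ending in -t or -w add the prefix so-.
So waded → tiwaded.

tiwaded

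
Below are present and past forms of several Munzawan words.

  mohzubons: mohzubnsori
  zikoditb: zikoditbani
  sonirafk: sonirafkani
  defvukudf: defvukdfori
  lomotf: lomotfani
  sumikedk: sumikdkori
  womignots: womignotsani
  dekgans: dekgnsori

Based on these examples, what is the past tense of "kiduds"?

womignots and dekgans both end in -s yet inflect differently (womignotsani, dekgnsori), so the final letter is not what conditions the rule; the second-to-last letter is.
"kiduds" has second-to-last letter 'd'. The stems whose second-to-last letter is 'd' (defvukudf → defvukdfori, sumikedk → sumikdkori) delete the last vowel and add -ori.
The other pattern: stems whose second-to-last letter is 'f' or 't' add -ani.
So kiduds → kiddsori.

kiddsori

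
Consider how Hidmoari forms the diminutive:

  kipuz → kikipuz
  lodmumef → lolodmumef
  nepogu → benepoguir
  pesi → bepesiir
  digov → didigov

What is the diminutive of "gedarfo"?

nepogu and kipuz both have last vowel 'u' yet inflect differently (benepoguir, kikipuz), so the last vowel is not what conditions the rule; whether the stem ends in a vowel or a consonant is.
"gedarfo" ends in a vowel. The stems ending in a vowel (nepogu → benepoguir, pesi → bepesiir) add be- … -ir around the stem.
The other pattern: stems ending in a consonant repeat the first consonant+vowel as a prefix.
So gedarfo → begedarfoir.

begedarfoir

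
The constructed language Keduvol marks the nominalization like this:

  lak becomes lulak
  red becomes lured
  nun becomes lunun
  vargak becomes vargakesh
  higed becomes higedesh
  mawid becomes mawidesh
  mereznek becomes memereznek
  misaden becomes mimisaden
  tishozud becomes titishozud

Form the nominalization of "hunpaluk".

huhunpaluk

lak and vargak both end in -k yet inflect differently (lulak, vargakesh), so the final letter is not what conditions the rule; the number of vowels is.
"hunpaluk" has 3 vowels. The stems with 3 vowels (mereznek → memereznek, misaden → mimisaden, tishozud → titishozud) repeat the first consonant+vowel as a prefix.
So hunpaluk → huhunpaluk.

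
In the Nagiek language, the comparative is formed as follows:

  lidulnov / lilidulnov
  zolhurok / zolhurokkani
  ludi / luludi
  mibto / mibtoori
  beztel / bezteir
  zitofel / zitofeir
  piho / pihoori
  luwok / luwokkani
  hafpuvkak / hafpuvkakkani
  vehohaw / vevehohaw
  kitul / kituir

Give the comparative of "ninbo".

ninboori

zolhurok and mibto both have last vowel 'o' yet inflect differently (zolhurokkani, mibtoori), so the last vowel is not what conditions the rule; the final letter is.
"ninbo" ends in -o. The stems ending in -o (mibto → mibtoori, piho → pihoori) add -ori.
So ninbo → ninboori.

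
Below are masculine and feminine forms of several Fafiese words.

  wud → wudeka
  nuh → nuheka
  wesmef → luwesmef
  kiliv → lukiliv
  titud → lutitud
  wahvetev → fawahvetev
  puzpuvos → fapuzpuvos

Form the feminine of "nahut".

wud and titud both end in -d yet inflect differently (wudeka, lutitud), so the final letter is not what conditions the rule; the number of vowels is.
"nahut" has 2 vowels. The stems with 2 vowels (wesmef → luwesmef, kiliv → lukiliv, titud → lutitud) add the prefix lu-.
So nahut → lunahut.

lunahut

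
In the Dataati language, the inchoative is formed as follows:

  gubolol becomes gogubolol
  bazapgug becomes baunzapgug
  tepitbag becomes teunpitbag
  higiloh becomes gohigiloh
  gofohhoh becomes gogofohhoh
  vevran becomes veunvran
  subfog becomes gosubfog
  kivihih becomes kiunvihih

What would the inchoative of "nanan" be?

subfog and bazapgug both end in -g yet inflect differently (gosubfog, baunzapgug), so the final letter is not what conditions the rule; the last vowel is.
"nanan" has last vowel 'a'. The stems whose last vowel is 'a' (tepitbag → teunpitbag, vevran → veunvran) insert -un- after the first vowel.
The other pattern: stems whose last vowel is 'o' add the prefix go-.
So nanan → naunnan.

naunnan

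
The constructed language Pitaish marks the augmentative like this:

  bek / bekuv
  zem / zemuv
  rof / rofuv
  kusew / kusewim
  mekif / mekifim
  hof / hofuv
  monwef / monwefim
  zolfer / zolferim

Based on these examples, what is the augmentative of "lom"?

hof and monwef both end in -f yet inflect differently (hofuv, monwefim), so the final letter is not what conditions the rule; the number of vowels is.
"lom" has 1 vowel. The stems with 1 vowel (hof → hofuv, bek → bekuv, rof → rofuv) add -uv.
The other pattern: stems with 2 vowels add -im.
So lom → lomuv.

lomuv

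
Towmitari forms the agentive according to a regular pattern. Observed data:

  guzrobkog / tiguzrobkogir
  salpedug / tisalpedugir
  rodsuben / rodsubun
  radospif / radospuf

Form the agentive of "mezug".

timezugir

"mezug" ends in -g. The stems ending in -g (guzrobkog → tiguzrobkogir, salpedug → tisalpedugir) add ti- … -ir around the stem.
So mezug → timezugir.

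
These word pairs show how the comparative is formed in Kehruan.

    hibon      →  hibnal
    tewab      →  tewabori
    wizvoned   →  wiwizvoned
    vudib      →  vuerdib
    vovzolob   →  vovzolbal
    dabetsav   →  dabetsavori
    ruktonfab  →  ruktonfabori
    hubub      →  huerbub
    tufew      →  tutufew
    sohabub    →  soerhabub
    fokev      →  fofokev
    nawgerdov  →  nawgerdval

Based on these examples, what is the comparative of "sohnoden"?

sosohnoden

dabetsav and fokev both end in -v yet inflect differently (dabetsavori, fofokev), so the final letter is not what conditions the rule; the last vowel is.
"sohnoden" has last vowel 'e'. The stems whose last vowel is 'e' (fokev → fofokev, tufew → tutufew, wizvoned → wiwizvoned) repeat the first consonant+vowel as a prefix.
So sohnoden → sosohnoden.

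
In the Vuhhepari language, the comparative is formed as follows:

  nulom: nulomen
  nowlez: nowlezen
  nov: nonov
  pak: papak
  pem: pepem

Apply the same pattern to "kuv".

kukuv

pem and nulom both end in -m yet inflect differently (pepem, nulomen), so the final letter is not what conditions the rule; the number of vowels is.
"kuv" has 1 vowel. The stems with 1 vowel (pem → pepem, nov → nonov, pak → papak) repeat the first consonant+vowel as a prefix.
The other pattern: stems with 2 vowels add -en.
So kuv → kukuv.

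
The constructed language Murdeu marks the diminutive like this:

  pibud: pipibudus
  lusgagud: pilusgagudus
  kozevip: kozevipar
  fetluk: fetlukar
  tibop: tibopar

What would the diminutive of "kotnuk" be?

"kotnuk" ends in -k. The one such stem in the data (fetluk → fetlukar) adds -ar, so the same rule applies.
So kotnuk → kotnukar.

kotnukar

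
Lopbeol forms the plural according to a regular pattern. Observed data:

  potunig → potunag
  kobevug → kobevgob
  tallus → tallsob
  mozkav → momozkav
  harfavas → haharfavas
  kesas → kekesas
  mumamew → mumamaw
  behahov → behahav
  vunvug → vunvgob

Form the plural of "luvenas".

luluvenas

"luvenas" has last vowel 'a'. The stems whose last vowel is 'a' (mozkav → momozkav, kesas → kekesas, harfavas → haharfavas) repeat the first consonant+vowel as a prefix.
So luvenas → luluvenas.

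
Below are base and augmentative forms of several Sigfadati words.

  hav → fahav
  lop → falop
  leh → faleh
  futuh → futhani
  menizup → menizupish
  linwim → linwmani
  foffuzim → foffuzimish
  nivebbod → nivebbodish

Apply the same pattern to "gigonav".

gigonavish

leh and futuh both end in -h yet inflect differently (faleh, futhani), so the final letter is not what conditions the rule; the number of vowels is.
"gigonav" has 3 vowels. The stems with 3 vowels (foffuzim → foffuzimish, menizup → menizupish, nivebbod → nivebbodish) add -ish.
The other patterns: stems with 1 vowel add the prefix fa-; stems with 2 vowels delete the last vowel and add -ani.
So gigonav → gigonavish.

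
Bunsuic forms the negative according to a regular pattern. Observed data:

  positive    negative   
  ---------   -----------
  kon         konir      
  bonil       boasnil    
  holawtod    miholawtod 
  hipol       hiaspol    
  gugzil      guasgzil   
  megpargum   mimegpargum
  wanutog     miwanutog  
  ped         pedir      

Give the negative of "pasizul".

"pasizul" has 3 vowels. The stems with 3 vowels (megpargum → mimegpargum, wanutog → miwanutog, holawtod → miholawtod) add the prefix mi-.
So pasizul → mipasizul.

mipasizul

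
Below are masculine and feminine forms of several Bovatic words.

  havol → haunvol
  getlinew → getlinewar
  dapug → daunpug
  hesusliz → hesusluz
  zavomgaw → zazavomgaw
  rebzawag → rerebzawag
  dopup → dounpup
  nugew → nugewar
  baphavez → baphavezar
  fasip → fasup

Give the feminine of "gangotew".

gangotewar

"gangotew" has last vowel 'e'. The stems whose last vowel is 'e' (getlinew → getlinewar, nugew → nugewar, baphavez → baphavezar) add -ar.
The other patterns: stems whose last vowel is 'o' or 'u' insert -un- after the first vowel; stems whose last vowel is 'i' change the last vowel to 'u'; stems whose last vowel is 'a' repeat the first consonant+vowel as a prefix.
So gangotew → gangotewar.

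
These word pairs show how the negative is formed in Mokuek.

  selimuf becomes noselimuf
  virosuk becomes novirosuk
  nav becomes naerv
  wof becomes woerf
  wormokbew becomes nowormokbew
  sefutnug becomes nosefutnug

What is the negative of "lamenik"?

wof and selimuf both end in -f yet inflect differently (woerf, noselimuf), so the final letter is not what conditions the rule; the number of vowels is.
"lamenik" has 3 vowels. The stems with 3 vowels (sefutnug → nosefutnug, selimuf → noselimuf, virosuk → novirosuk) add the prefix no-.
So lamenik → nolamenik.

nolamenik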